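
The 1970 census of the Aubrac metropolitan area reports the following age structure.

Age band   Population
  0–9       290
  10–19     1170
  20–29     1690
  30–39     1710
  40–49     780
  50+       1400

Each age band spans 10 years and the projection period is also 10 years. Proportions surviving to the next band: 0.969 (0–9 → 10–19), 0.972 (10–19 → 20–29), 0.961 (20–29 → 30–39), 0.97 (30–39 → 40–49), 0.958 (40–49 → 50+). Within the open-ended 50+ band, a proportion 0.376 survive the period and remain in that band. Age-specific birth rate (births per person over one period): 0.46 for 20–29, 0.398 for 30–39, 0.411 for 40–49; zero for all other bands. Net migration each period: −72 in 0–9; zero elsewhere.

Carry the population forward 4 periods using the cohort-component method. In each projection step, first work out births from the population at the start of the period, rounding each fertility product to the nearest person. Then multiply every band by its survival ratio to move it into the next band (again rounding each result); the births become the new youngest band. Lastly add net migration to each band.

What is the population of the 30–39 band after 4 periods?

1545

Period 1:
Births: 1690 * 0.46 = 777, 1710 * 0.398 = 681, 780 * 0.411 = 321 → total 1779
10–19: 290 * 0.969 = 281
20–29: 1170 * 0.972 = 1137
30–39: 1690 * 0.961 = 1624
40–49: 1710 * 0.97 = 1659
50+: 780 * 0.958 + 1400 * 0.376 = 747 + 526 = 1273
Net migration: 0–9 − 72 → 1707
Giving 1707 / 281 / 1137 / 1624 / 1659 / 1273.
Period 2:
Births: 1137 * 0.46 = 523, 1624 * 0.398 = 646, 1659 * 0.411 = 682 → total 1851
10–19: 1707 * 0.969 = 1654
20–29: 281 * 0.972 = 273
30–39: 1137 * 0.961 = 1093
40–49: 1624 * 0.97 = 1575
50+: 1659 * 0.958 + 1273 * 0.376 = 1589 + 479 = 2068
Net migration: 0–9 − 72 → 1779
Giving 1779 / 1654 / 273 / 1093 / 1575 / 2068.
Period 3:
Births: 273 * 0.46 = 126, 1093 * 0.398 = 435, 1575 * 0.411 = 647 → total 1208
10–19: 1779 * 0.969 = 1724
20–29: 1654 * 0.972 = 1608
30–39: 273 * 0.961 = 262
40–49: 1093 * 0.97 = 1060
50+: 1575 * 0.958 + 2068 * 0.376 = 1509 + 778 = 2287
Net migration: 0–9 − 72 → 1136
Giving 1136 / 1724 / 1608 / 262 / 1060 / 2287.
Period 4:
Births: 1608 * 0.46 = 740, 262 * 0.398 = 104, 1060 * 0.411 = 436 → total 1280
10–19: 1136 * 0.969 = 1101
20–29: 1724 * 0.972 = 1676
30–39: 1608 * 0.961 = 1545
40–49: 262 * 0.97 = 254
50+: 1060 * 0.958 + 2287 * 0.376 = 1015 + 860 = 1875
Net migration: 0–9 − 72 → 1208
Giving 1208 / 1101 / 1676 / 1545 / 254 / 1875.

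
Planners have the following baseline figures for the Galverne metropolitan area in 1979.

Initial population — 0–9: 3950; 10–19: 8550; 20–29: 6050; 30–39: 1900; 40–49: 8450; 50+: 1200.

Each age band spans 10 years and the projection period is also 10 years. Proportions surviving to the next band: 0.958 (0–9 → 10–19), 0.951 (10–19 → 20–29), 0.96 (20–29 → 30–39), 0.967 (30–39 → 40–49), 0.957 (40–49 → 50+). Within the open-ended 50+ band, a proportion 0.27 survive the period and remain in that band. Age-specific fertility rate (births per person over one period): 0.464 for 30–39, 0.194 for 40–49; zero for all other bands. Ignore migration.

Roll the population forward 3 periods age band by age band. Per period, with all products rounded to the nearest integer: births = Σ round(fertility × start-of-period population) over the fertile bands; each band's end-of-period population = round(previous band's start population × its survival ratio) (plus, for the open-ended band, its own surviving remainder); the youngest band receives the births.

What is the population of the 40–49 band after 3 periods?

Period 1:
Births: 1900 × 0.464 = 882, 8450 × 0.194 = 1639 → 2521
10–19: 3950 × 0.958 = 3784
20–29: 8550 × 0.951 = 8131
30–39: 6050 × 0.96 = 5808
40–49: 1900 × 0.967 = 1837
50+: 8450 × 0.957 + 1200 × 0.27 = 8087 + 324 = 8411
End of period: [2521, 3784, 8131, 5808, 1837, 8411]
Period 2:
Births: 5808 × 0.464 = 2695, 1837 × 0.194 = 356 → 3051
10–19: 2521 × 0.958 = 2415
20–29: 3784 × 0.951 = 3599
30–39: 8131 × 0.96 = 7806
40–49: 5808 × 0.967 = 5616
50+: 1837 × 0.957 + 8411 × 0.27 = 1758 + 2271 = 4029
End of period: [3051, 2415, 3599, 7806, 5616, 4029]
Period 3:
Births: 7806 × 0.464 = 3622, 5616 × 0.194 = 1090 → 4712
10–19: 3051 × 0.958 = 2923
20–29: 2415 × 0.951 = 2297
30–39: 3599 × 0.96 = 3455
40–49: 7806 × 0.967 = 7548
50+: 5616 × 0.957 + 4029 × 0.27 = 5375 + 1088 = 6463
End of period: [4712, 2923, 2297, 3455, 7548, 6463]

7548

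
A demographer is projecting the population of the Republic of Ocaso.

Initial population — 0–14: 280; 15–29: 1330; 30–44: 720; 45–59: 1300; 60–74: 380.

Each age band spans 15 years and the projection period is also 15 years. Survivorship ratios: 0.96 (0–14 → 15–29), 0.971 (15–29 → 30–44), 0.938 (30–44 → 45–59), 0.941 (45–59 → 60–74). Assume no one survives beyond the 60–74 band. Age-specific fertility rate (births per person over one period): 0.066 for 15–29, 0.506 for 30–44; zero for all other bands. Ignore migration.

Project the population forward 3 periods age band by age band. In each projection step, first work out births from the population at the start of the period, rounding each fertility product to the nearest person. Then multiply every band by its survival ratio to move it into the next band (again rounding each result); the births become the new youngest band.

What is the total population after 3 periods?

After projecting period 1:
Births: 1330 * 0.066 = 88 ; 720 * 0.506 = 364 — total 452
15–29: 280 * 0.96 = 269
30–44: 1330 * 0.971 = 1291
45–59: 720 * 0.938 = 675
60–74: 1300 * 0.941 = 1223
End of period: [452, 269, 1291, 675, 1223]
After projecting period 2:
Births: 269 * 0.066 = 18 ; 1291 * 0.506 = 653 — total 671
15–29: 452 * 0.96 = 434
30–44: 269 * 0.971 = 261
45–59: 1291 * 0.938 = 1211
60–74: 675 * 0.941 = 635
End of period: [671, 434, 261, 1211, 635]
After projecting period 3:
Births: 434 * 0.066 = 29 ; 261 * 0.506 = 132 — total 161
15–29: 671 * 0.96 = 644
30–44: 434 * 0.971 = 421
45–59: 261 * 0.938 = 245
60–74: 1211 * 0.941 = 1140
End of period: [161, 644, 421, 245, 1140]
Total after period 3: 161 + 644 + 421 + 245 + 1140 = 2611

2611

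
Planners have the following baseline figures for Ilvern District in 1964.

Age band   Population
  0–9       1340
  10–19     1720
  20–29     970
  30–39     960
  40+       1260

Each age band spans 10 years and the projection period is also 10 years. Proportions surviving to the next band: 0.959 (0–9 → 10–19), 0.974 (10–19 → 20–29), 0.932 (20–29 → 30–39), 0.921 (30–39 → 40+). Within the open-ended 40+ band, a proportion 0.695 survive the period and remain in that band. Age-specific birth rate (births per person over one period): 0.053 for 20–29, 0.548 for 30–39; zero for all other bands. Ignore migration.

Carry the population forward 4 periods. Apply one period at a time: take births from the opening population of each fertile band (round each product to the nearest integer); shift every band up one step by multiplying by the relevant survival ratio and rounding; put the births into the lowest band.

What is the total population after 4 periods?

5667

Numbering the groups 1..5 from youngest to oldest:
Period 1.
Births: 970 × 0.053 = 51  |  960 × 0.548 = 526 → 577
Group 2: 1340 × 0.959 = 1285
Group 3: 1720 × 0.974 = 1675
Group 4: 970 × 0.932 = 904
Group 5: 960 × 0.921 + 1260 × 0.695 = 884 + 876 = 1760
End of period: [577, 1285, 1675, 904, 1760]
Period 2.
Births: 1675 × 0.053 = 89  |  904 × 0.548 = 495 → 584
Group 2: 577 × 0.959 = 553
Group 3: 1285 × 0.974 = 1252
Group 4: 1675 × 0.932 = 1561
Group 5: 904 × 0.921 + 1760 × 0.695 = 833 + 1223 = 2056
End of period: [584, 553, 1252, 1561, 2056]
Period 3.
Births: 1252 × 0.053 = 66  |  1561 × 0.548 = 855 → 921
Group 2: 584 × 0.959 = 560
Group 3: 553 × 0.974 = 539
Group 4: 1252 × 0.932 = 1167
Group 5: 1561 × 0.921 + 2056 × 0.695 = 1438 + 1429 = 2867
End of period: [921, 560, 539, 1167, 2867]
Period 4.
Births: 539 × 0.053 = 29  |  1167 × 0.548 = 640 → 669
Group 2: 921 × 0.959 = 883
Group 3: 560 × 0.974 = 545
Group 4: 539 × 0.932 = 502
Group 5: 1167 × 0.921 + 2867 × 0.695 = 1075 + 1993 = 3068
End of period: [669, 883, 545, 502, 3068]
Total after period 4: 669 + 883 + 545 + 502 + 3068 = 5667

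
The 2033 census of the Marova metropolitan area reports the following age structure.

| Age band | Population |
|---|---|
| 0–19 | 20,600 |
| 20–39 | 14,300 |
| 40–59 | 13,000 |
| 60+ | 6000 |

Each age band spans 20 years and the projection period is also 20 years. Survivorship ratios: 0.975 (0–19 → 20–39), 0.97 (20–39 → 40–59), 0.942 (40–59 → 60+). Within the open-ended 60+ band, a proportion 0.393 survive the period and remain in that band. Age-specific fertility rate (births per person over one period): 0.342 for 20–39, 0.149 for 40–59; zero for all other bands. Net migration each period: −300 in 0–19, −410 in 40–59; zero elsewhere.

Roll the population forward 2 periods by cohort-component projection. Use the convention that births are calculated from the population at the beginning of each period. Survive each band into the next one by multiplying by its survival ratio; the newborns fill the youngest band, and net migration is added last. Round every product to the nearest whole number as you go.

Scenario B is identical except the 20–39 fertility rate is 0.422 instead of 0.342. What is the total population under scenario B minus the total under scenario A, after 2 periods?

2722

Call the groups 1 to 4, youngest first.
[period 1]
Births: 14300 * 0.342 = 4891 ; 13000 * 0.149 = 1937 → total 6828
Group 2: 20600 * 0.975 = 20085
Group 3: 14300 * 0.97 = 13871
Group 4: 13000 * 0.942 + 6000 * 0.393 = 12246 + 2358 = 14604
Net migration: Group 1 − 300 → 6528; Group 3 − 410 → 13461
Population now: 0–19=6528, 20–39=20085, 40–59=13461, 60+=14604
[period 2]
Births: 20085 * 0.342 = 6869 ; 13461 * 0.149 = 2006 → total 8875
Group 2: 6528 * 0.975 = 6365
Group 3: 20085 * 0.97 = 19482
Group 4: 13461 * 0.942 + 14604 * 0.393 = 12680 + 5739 = 18419
Net migration: Group 1 − 300 → 8575; Group 3 − 410 → 19072
Population now: 0–19=8575, 20–39=6365, 40–59=19072, 60+=18419
Scenario A total after 2 periods: 52431
Scenario B projection —
[period 1]
Births: 14300 * 0.422 = 6035 ; 13000 * 0.149 = 1937 → total 7972
Group 2: 20600 * 0.975 = 20085
Group 3: 14300 * 0.97 = 13871
Group 4: 13000 * 0.942 + 6000 * 0.393 = 12246 + 2358 = 14604
Net migration: Group 1 − 300 → 7672; Group 3 − 410 → 13461
Population now: 0–19=7672, 20–39=20085, 40–59=13461, 60+=14604
[period 2]
Births: 20085 * 0.422 = 8476 ; 13461 * 0.149 = 2006 → total 10482
Group 2: 7672 * 0.975 = 7480
Group 3: 20085 * 0.97 = 19482
Group 4: 13461 * 0.942 + 14604 * 0.393 = 12680 + 5739 = 18419
Net migration: Group 1 − 300 → 10182; Group 3 − 410 → 19072
Population now: 0–19=10182, 20–39=7480, 40–59=19072, 60+=18419
Scenario B total after 2 periods: 55153
Difference B − A = 55153 − 52431 = 2722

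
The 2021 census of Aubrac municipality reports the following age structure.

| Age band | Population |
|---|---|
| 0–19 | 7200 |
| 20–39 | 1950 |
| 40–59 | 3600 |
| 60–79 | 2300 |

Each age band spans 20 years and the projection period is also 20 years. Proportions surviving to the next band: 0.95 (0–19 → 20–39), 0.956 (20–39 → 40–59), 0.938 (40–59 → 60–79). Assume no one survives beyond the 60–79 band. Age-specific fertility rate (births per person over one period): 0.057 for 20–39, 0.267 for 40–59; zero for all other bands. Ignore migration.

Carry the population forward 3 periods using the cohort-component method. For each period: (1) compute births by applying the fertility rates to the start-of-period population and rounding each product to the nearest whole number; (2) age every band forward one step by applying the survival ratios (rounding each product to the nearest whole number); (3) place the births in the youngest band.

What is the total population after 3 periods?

Period 1.
Births: 1950 × 0.057 = 111, 3600 × 0.267 = 961 → total 1072
20–39: 7200 × 0.95 = 6840
40–59: 1950 × 0.956 = 1864
60–79: 3600 × 0.938 = 3377
→ [1072, 6840, 1864, 3377]
Period 2.
Births: 6840 × 0.057 = 390, 1864 × 0.267 = 498 → total 888
20–39: 1072 × 0.95 = 1018
40–59: 6840 × 0.956 = 6539
60–79: 1864 × 0.938 = 1748
→ [888, 1018, 6539, 1748]
Period 3.
Births: 1018 × 0.057 = 58, 6539 × 0.267 = 1746 → total 1804
20–39: 888 × 0.95 = 844
40–59: 1018 × 0.956 = 973
60–79: 6539 × 0.938 = 6134
→ [1804, 844, 973, 6134]
Total after period 3: 1804 + 844 + 973 + 6134 = 9755

9755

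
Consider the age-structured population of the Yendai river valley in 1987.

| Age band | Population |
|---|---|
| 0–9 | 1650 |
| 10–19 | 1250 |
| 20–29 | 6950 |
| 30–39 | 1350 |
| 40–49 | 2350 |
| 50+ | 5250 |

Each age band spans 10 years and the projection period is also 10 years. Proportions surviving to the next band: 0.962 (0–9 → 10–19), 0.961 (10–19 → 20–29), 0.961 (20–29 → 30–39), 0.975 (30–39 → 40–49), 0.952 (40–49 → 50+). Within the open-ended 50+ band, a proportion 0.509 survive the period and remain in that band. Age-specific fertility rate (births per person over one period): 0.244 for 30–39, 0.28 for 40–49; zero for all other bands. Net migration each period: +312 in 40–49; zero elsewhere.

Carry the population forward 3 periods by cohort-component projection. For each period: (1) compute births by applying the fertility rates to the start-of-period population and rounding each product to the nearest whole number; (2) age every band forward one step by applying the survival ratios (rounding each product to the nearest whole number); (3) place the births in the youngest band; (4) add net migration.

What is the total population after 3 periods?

Call the groups 1 to 6, youngest first.
Period 1:
Births: 1350 × 0.244 = 329  |  2350 × 0.28 = 658 → 987
Group 2: 1650 × 0.962 = 1587
Group 3: 1250 × 0.961 = 1201
Group 4: 6950 × 0.961 = 6679
Group 5: 1350 × 0.975 = 1316
Group 6: 2350 × 0.952 + 5250 × 0.509 = 2237 + 2672 = 4909
Net migration: Group 5 + 312 → 1628
→ [987, 1587, 1201, 6679, 1628, 4909]
Period 2:
Births: 6679 × 0.244 = 1630  |  1628 × 0.28 = 456 → 2086
Group 2: 987 × 0.962 = 949
Group 3: 1587 × 0.961 = 1525
Group 4: 1201 × 0.961 = 1154
Group 5: 6679 × 0.975 = 6512
Group 6: 1628 × 0.952 + 4909 × 0.509 = 1550 + 2499 = 4049
Net migration: Group 5 + 312 → 6824
→ [2086, 949, 1525, 1154, 6824, 4049]
Period 3:
Births: 1154 × 0.244 = 282  |  6824 × 0.28 = 1911 → 2193
Group 2: 2086 × 0.962 = 2007
Group 3: 949 × 0.961 = 912
Group 4: 1525 × 0.961 = 1466
Group 5: 1154 × 0.975 = 1125
Group 6: 6824 × 0.952 + 4049 × 0.509 = 6496 + 2061 = 8557
Net migration: Group 5 + 312 → 1437
→ [2193, 2007, 912, 1466, 1437, 8557]
Total after period 3: 2193 + 2007 + 912 + 1466 + 1437 + 8557 = 16572

16572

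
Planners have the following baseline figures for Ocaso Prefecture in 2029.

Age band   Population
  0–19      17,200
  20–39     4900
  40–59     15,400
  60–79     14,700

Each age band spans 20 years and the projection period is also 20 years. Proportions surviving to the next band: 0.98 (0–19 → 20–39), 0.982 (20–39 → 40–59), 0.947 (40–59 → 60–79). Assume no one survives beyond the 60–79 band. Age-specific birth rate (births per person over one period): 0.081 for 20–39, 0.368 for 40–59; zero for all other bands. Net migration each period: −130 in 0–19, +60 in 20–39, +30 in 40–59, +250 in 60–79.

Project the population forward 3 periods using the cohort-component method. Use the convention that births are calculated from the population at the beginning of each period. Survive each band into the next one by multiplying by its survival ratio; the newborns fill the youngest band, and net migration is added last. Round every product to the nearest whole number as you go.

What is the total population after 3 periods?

Period 1:
Births: 4900 × 0.081 = 397  |  15400 × 0.368 = 5667 ⇒ total 6064
20–39: 17200 × 0.98 = 16856
40–59: 4900 × 0.982 = 4812
60–79: 15400 × 0.947 = 14584
Net migration: 0–19 − 130 → 5934; 20–39 + 60 → 16916; 40–59 + 30 → 4842; 60–79 + 250 → 14834
Population now: 0–19=5934, 20–39=16916, 40–59=4842, 60–79=14834
Period 2:
Births: 16916 × 0.081 = 1370  |  4842 × 0.368 = 1782 ⇒ total 3152
20–39: 5934 × 0.98 = 5815
40–59: 16916 × 0.982 = 16612
60–79: 4842 × 0.947 = 4585
Net migration: 0–19 − 130 → 3022; 20–39 + 60 → 5875; 40–59 + 30 → 16642; 60–79 + 250 → 4835
Population now: 0–19=3022, 20–39=5875, 40–59=16642, 60–79=4835
Period 3:
Births: 5875 × 0.081 = 476  |  16642 × 0.368 = 6124 ⇒ total 6600
20–39: 3022 × 0.98 = 2962
40–59: 5875 × 0.982 = 5769
60–79: 16642 × 0.947 = 15760
Net migration: 0–19 − 130 → 6470; 20–39 + 60 → 3022; 40–59 + 30 → 5799; 60–79 + 250 → 16010
Population now: 0–19=6470, 20–39=3022, 40–59=5799, 60–79=16010
Total after period 3: 6470 + 3022 + 5799 + 16010 = 31301

31301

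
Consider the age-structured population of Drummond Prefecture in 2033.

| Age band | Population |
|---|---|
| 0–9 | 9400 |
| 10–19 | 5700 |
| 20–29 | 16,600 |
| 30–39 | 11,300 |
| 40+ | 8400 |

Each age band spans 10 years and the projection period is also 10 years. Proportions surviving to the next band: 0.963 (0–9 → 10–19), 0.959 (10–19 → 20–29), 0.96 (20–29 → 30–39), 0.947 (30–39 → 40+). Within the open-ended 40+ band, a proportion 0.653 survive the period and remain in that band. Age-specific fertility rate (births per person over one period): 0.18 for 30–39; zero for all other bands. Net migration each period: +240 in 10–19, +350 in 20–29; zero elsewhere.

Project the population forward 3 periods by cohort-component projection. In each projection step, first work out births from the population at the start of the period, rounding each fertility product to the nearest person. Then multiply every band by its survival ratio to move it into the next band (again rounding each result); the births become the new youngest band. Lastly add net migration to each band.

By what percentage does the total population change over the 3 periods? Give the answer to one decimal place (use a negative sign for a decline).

-27.2

— Period 1 —
Births: 11300 * 0.18 = 2034
10–19: 9400 * 0.963 = 9052
20–29: 5700 * 0.959 = 5466
30–39: 16600 * 0.96 = 15936
40+: 11300 * 0.947 + 8400 * 0.653 = 10701 + 5485 = 16186
Net migration: 10–19 + 240 → 9292; 20–29 + 350 → 5816
→ [2034, 9292, 5816, 15936, 16186]
— Period 2 —
Births: 15936 * 0.18 = 2868
10–19: 2034 * 0.963 = 1959
20–29: 9292 * 0.959 = 8911
30–39: 5816 * 0.96 = 5583
40+: 15936 * 0.947 + 16186 * 0.653 = 15091 + 10569 = 25660
Net migration: 10–19 + 240 → 2199; 20–29 + 350 → 9261
→ [2868, 2199, 9261, 5583, 25660]
— Period 3 —
Births: 5583 * 0.18 = 1005
10–19: 2868 * 0.963 = 2762
20–29: 2199 * 0.959 = 2109
30–39: 9261 * 0.96 = 8891
40+: 5583 * 0.947 + 25660 * 0.653 = 5287 + 16756 = 22043
Net migration: 10–19 + 240 → 3002; 20–29 + 350 → 2459
→ [1005, 3002, 2459, 8891, 22043]
Total: 51400 → 37400; change = -14000; percentage change = -27.2%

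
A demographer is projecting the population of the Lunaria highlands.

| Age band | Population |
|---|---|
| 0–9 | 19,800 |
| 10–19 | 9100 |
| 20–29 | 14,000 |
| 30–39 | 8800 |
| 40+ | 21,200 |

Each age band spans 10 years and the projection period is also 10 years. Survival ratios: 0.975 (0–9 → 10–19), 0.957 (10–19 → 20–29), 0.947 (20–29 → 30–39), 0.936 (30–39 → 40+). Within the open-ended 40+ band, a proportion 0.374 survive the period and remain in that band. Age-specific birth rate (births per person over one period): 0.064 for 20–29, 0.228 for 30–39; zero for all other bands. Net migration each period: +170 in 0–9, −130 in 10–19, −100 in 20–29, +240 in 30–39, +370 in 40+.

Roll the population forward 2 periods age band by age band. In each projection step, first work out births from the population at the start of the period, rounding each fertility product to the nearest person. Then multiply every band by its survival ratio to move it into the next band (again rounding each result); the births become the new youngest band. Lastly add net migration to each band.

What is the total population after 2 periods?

52495

Let group 1 be 0–9 through group 5 = 40+.
[period 1]
Births: 14000 * 0.064 = 896 ; 8800 * 0.228 = 2006 — total 2902
Group 2: 19800 * 0.975 = 19305
Group 3: 9100 * 0.957 = 8709
Group 4: 14000 * 0.947 = 13258
Group 5: 8800 * 0.936 + 21200 * 0.374 = 8237 + 7929 = 16166
Net migration: Group 1 + 170 → 3072; Group 2 − 130 → 19175; Group 3 − 100 → 8609; Group 4 + 240 → 13498; Group 5 + 370 → 16536
Giving 3072 / 19175 / 8609 / 13498 / 16536.
[period 2]
Births: 8609 * 0.064 = 551 ; 13498 * 0.228 = 3078 — total 3629
Group 2: 3072 * 0.975 = 2995
Group 3: 19175 * 0.957 = 18350
Group 4: 8609 * 0.947 = 8153
Group 5: 13498 * 0.936 + 16536 * 0.374 = 12634 + 6184 = 18818
Net migration: Group 1 + 170 → 3799; Group 2 − 130 → 2865; Group 3 − 100 → 18250; Group 4 + 240 → 8393; Group 5 + 370 → 19188
Giving 3799 / 2865 / 18250 / 8393 / 19188.
Total after period 2: 3799 + 2865 + 18250 + 8393 + 19188 = 52495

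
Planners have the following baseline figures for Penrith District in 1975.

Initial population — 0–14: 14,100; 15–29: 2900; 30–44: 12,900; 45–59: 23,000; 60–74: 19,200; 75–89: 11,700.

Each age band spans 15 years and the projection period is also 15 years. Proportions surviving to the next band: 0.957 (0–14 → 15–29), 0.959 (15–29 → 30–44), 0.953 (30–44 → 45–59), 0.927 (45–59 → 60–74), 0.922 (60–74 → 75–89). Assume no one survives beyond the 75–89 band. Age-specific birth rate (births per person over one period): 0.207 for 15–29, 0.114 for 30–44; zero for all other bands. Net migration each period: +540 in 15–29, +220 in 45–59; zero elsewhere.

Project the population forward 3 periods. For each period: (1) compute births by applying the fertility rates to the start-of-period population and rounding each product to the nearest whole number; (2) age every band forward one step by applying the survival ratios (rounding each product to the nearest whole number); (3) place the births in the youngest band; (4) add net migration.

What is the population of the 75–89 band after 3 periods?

10695

Period 1.
Births: 2900 × 0.207 = 600 ; 12900 × 0.114 = 1471 ⇒ total 2071
15–29: 14100 × 0.957 = 13494
30–44: 2900 × 0.959 = 2781
45–59: 12900 × 0.953 = 12294
60–74: 23000 × 0.927 = 21321
75–89: 19200 × 0.922 = 17702
Net migration: 15–29 + 540 → 14034; 45–59 + 220 → 12514
Population now: 0–14=2071, 15–29=14034, 30–44=2781, 45–59=12514, 60–74=21321, 75–89=17702
Period 2.
Births: 14034 × 0.207 = 2905 ; 2781 × 0.114 = 317 ⇒ total 3222
15–29: 2071 × 0.957 = 1982
30–44: 14034 × 0.959 = 13459
45–59: 2781 × 0.953 = 2650
60–74: 12514 × 0.927 = 11600
75–89: 21321 × 0.922 = 19658
Net migration: 15–29 + 540 → 2522; 45–59 + 220 → 2870
Population now: 0–14=3222, 15–29=2522, 30–44=13459, 45–59=2870, 60–74=11600, 75–89=19658
Period 3.
Births: 2522 × 0.207 = 522 ; 13459 × 0.114 = 1534 ⇒ total 2056
15–29: 3222 × 0.957 = 3083
30–44: 2522 × 0.959 = 2419
45–59: 13459 × 0.953 = 12826
60–74: 2870 × 0.927 = 2660
75–89: 11600 × 0.922 = 10695
Net migration: 15–29 + 540 → 3623; 45–59 + 220 → 13046
Population now: 0–14=2056, 15–29=3623, 30–44=2419, 45–59=13046, 60–74=2660, 75–89=10695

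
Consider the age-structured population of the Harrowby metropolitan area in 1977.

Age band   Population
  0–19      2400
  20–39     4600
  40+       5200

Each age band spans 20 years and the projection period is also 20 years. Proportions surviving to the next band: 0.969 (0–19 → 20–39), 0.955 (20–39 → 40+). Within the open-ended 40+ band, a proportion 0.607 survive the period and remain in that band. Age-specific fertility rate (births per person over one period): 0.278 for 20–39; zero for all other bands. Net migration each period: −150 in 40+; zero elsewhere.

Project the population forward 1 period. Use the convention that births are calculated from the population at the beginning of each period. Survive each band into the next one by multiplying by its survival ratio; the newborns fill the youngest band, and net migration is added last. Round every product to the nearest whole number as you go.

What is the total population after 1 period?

11004

After projecting period 1:
Births: 4600 × 0.278 = 1279
20–39: 2400 × 0.969 = 2326
40+: 4600 × 0.955 + 5200 × 0.607 = 4393 + 3156 = 7549
Net migration: 40+ − 150 → 7399
End of period: [1279, 2326, 7399]
Total after period 1: 1279 + 2326 + 7399 = 11004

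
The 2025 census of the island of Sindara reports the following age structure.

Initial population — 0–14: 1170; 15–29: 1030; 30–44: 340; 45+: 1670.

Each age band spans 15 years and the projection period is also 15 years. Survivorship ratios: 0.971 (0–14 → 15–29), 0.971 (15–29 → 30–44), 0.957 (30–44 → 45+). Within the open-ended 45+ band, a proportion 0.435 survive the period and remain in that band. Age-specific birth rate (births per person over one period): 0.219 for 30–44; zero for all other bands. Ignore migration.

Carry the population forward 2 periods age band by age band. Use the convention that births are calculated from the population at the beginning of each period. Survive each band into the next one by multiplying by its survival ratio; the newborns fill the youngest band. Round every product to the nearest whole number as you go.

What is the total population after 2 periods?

2808

Call the bands 1 to 4, youngest first.
— Period 1 —
Births: 340 * 0.219 = 74
Band 2: 1170 * 0.971 = 1136
Band 3: 1030 * 0.971 = 1000
Band 4: 340 * 0.957 + 1670 * 0.435 = 325 + 726 = 1051
Giving 74 / 1136 / 1000 / 1051.
— Period 2 —
Births: 1000 * 0.219 = 219
Band 2: 74 * 0.971 = 72
Band 3: 1136 * 0.971 = 1103
Band 4: 1000 * 0.957 + 1051 * 0.435 = 957 + 457 = 1414
Giving 219 / 72 / 1103 / 1414.
Total after period 2: 219 + 72 + 1103 + 1414 = 2808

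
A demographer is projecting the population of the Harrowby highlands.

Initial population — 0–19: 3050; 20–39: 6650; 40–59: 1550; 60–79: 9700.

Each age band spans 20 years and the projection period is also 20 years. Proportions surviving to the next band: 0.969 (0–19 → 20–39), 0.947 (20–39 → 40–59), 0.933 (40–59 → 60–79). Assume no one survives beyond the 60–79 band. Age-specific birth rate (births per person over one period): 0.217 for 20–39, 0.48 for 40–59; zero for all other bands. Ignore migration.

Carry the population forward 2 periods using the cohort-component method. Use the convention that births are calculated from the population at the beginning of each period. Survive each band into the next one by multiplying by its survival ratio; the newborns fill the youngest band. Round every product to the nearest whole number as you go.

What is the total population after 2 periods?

14457

(Bands numbered youngest = 1 to oldest = 4.)
Period 1:
Births: 6650 × 0.217 = 1443, 1550 × 0.48 = 744 ⇒ total 2187
Band 2: 3050 × 0.969 = 2955
Band 3: 6650 × 0.947 = 6298
Band 4: 1550 × 0.933 = 1446
End of period: [2187, 2955, 6298, 1446]
Period 2:
Births: 2955 × 0.217 = 641, 6298 × 0.48 = 3023 ⇒ total 3664
Band 2: 2187 × 0.969 = 2119
Band 3: 2955 × 0.947 = 2798
Band 4: 6298 × 0.933 = 5876
End of period: [3664, 2119, 2798, 5876]
Total after period 2: 3664 + 2119 + 2798 + 5876 = 14457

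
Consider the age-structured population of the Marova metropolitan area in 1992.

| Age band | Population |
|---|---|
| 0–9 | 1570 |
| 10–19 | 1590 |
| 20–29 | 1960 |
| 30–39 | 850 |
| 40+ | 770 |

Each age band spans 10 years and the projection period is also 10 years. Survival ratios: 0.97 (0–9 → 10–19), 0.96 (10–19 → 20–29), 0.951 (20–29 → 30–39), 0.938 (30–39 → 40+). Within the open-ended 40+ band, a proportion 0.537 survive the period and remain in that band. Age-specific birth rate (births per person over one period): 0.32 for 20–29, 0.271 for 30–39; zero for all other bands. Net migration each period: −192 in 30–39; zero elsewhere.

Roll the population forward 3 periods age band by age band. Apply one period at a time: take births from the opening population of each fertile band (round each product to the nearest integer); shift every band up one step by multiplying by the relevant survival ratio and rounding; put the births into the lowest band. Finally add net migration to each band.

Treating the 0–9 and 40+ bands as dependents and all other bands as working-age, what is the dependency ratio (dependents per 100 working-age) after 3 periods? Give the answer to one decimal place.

Let band 1 be 0–9 through band 5 = 40+.
Period 1.
Births: 1960 × 0.32 = 627, 850 × 0.271 = 230 — total 857
Band 2: 1570 × 0.97 = 1523
Band 3: 1590 × 0.96 = 1526
Band 4: 1960 × 0.951 = 1864
Band 5: 850 × 0.938 + 770 × 0.537 = 797 + 413 = 1210
Net migration: Band 4 − 192 → 1672
End of period: [857, 1523, 1526, 1672, 1210]
Period 2.
Births: 1526 × 0.32 = 488, 1672 × 0.271 = 453 — total 941
Band 2: 857 × 0.97 = 831
Band 3: 1523 × 0.96 = 1462
Band 4: 1526 × 0.951 = 1451
Band 5: 1672 × 0.938 + 1210 × 0.537 = 1568 + 650 = 2218
Net migration: Band 4 − 192 → 1259
End of period: [941, 831, 1462, 1259, 2218]
Period 3.
Births: 1462 × 0.32 = 468, 1259 × 0.271 = 341 — total 809
Band 2: 941 × 0.97 = 913
Band 3: 831 × 0.96 = 798
Band 4: 1462 × 0.951 = 1390
Band 5: 1259 × 0.938 + 2218 × 0.537 = 1181 + 1191 = 2372
Net migration: Band 4 − 192 → 1198
End of period: [809, 913, 798, 1198, 2372]
Dependents (band 0–9 + band 40+) = 809 + 2372 = 3181; working-age = 2909; ratio = 3181/2909 × 100 = 109.4

109.4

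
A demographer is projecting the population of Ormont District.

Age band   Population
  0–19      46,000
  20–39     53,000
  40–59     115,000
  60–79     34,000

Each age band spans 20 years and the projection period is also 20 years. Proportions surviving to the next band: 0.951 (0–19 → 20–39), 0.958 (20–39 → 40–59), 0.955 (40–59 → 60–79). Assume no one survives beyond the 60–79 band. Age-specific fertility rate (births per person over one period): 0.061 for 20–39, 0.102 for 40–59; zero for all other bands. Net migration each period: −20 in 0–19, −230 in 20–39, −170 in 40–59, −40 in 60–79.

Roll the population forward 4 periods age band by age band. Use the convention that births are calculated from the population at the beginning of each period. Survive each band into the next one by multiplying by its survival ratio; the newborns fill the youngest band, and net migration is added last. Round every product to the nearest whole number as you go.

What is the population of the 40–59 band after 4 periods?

Call the groups 1 to 4, youngest first.
Period 1.
Births: 53000 × 0.061 = 3233 ; 115000 × 0.102 = 11730 ⇒ total 14963
Group 2: 46000 × 0.951 = 43746
Group 3: 53000 × 0.958 = 50774
Group 4: 115000 × 0.955 = 109825
Net migration: Group 1 − 20 → 14943; Group 2 − 230 → 43516; Group 3 − 170 → 50604; Group 4 − 40 → 109785
End of period: [14943, 43516, 50604, 109785]
Period 2.
Births: 43516 × 0.061 = 2654 ; 50604 × 0.102 = 5162 ⇒ total 7816
Group 2: 14943 × 0.951 = 14211
Group 3: 43516 × 0.958 = 41688
Group 4: 50604 × 0.955 = 48327
Net migration: Group 1 − 20 → 7796; Group 2 − 230 → 13981; Group 3 − 170 → 41518; Group 4 − 40 → 48287
End of period: [7796, 13981, 41518, 48287]
Period 3.
Births: 13981 × 0.061 = 853 ; 41518 × 0.102 = 4235 ⇒ total 5088
Group 2: 7796 × 0.951 = 7414
Group 3: 13981 × 0.958 = 13394
Group 4: 41518 × 0.955 = 39650
Net migration: Group 1 − 20 → 5068; Group 2 − 230 → 7184; Group 3 − 170 → 13224; Group 4 − 40 → 39610
End of period: [5068, 7184, 13224, 39610]
Period 4.
Births: 7184 × 0.061 = 438 ; 13224 × 0.102 = 1349 ⇒ total 1787
Group 2: 5068 × 0.951 = 4820
Group 3: 7184 × 0.958 = 6882
Group 4: 13224 × 0.955 = 12629
Net migration: Group 1 − 20 → 1767; Group 2 − 230 → 4590; Group 3 − 170 → 6712; Group 4 − 40 → 12589
End of period: [1767, 4590, 6712, 12589]

6712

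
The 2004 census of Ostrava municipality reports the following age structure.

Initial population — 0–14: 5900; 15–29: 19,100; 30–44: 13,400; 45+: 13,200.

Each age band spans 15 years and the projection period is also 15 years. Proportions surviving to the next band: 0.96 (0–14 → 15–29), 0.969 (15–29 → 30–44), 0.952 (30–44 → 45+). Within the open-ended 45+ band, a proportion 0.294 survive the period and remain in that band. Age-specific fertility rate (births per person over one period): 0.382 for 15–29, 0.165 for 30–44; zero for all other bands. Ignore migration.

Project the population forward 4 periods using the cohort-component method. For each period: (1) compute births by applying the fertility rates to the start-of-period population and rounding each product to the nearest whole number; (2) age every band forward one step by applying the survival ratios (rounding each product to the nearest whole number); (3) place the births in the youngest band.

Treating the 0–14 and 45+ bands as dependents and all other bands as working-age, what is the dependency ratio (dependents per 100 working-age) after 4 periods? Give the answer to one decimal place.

(Groups numbered youngest = 1 to oldest = 4.)
Period 1:
Births: 19100 × 0.382 = 7296, 13400 × 0.165 = 2211 — total 9507
Group 2: 5900 × 0.96 = 5664
Group 3: 19100 × 0.969 = 18508
Group 4: 13400 × 0.952 + 13200 × 0.294 = 12757 + 3881 = 16638
End of period: [9507, 5664, 18508, 16638]
Period 2:
Births: 5664 × 0.382 = 2164, 18508 × 0.165 = 3054 — total 5218
Group 2: 9507 × 0.96 = 9127
Group 3: 5664 × 0.969 = 5488
Group 4: 18508 × 0.952 + 16638 × 0.294 = 17620 + 4892 = 22512
End of period: [5218, 9127, 5488, 22512]
Period 3:
Births: 9127 × 0.382 = 3487, 5488 × 0.165 = 906 — total 4393
Group 2: 5218 × 0.96 = 5009
Group 3: 9127 × 0.969 = 8844
Group 4: 5488 × 0.952 + 22512 × 0.294 = 5225 + 6619 = 11844
End of period: [4393, 5009, 8844, 11844]
Period 4:
Births: 5009 × 0.382 = 1913, 8844 × 0.165 = 1459 — total 3372
Group 2: 4393 × 0.96 = 4217
Group 3: 5009 × 0.969 = 4854
Group 4: 8844 × 0.952 + 11844 × 0.294 = 8419 + 3482 = 11901
End of period: [3372, 4217, 4854, 11901]
Dependents (band 0–14 + band 45+) = 3372 + 11901 = 15273; working-age = 9071; ratio = 15273/9071 × 100 = 168.4

168.4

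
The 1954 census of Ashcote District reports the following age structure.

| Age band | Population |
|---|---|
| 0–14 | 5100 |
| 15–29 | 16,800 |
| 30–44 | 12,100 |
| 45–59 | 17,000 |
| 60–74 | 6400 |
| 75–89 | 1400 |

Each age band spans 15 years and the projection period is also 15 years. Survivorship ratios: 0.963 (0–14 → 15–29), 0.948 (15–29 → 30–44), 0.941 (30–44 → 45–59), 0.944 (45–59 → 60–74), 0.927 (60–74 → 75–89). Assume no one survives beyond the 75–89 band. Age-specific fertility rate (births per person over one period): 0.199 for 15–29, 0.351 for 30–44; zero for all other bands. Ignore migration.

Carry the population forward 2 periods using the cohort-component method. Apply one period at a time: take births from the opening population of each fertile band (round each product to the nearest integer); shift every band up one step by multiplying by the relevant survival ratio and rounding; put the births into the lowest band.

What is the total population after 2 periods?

Numbering the groups 1..6 from youngest to oldest:
After projecting period 1:
Births: 16800 × 0.199 = 3343  |  12100 × 0.351 = 4247 — total 7590
Group 2: 5100 × 0.963 = 4911
Group 3: 16800 × 0.948 = 15926
Group 4: 12100 × 0.941 = 11386
Group 5: 17000 × 0.944 = 16048
Group 6: 6400 × 0.927 = 5933
Population now: 0–14=7590, 15–29=4911, 30–44=15926, 45–59=11386, 60–74=16048, 75–89=5933
After projecting period 2:
Births: 4911 × 0.199 = 977  |  15926 × 0.351 = 5590 — total 6567
Group 2: 7590 × 0.963 = 7309
Group 3: 4911 × 0.948 = 4656
Group 4: 15926 × 0.941 = 14986
Group 5: 11386 × 0.944 = 10748
Group 6: 16048 × 0.927 = 14876
Population now: 0–14=6567, 15–29=7309, 30–44=4656, 45–59=14986, 60–74=10748, 75–89=14876
Total after period 2: 6567 + 7309 + 4656 + 14986 + 10748 + 14876 = 59142

59142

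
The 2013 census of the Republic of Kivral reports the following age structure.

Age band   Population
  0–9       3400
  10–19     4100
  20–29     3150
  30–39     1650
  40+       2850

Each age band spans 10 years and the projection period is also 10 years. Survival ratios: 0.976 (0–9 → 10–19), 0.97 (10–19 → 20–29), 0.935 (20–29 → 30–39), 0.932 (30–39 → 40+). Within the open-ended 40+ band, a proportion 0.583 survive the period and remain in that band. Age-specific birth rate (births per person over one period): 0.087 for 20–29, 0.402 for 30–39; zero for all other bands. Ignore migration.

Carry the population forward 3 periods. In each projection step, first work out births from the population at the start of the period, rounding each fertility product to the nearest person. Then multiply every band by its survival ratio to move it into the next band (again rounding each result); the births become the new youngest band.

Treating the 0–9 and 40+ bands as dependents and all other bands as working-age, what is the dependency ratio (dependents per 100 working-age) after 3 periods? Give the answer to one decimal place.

After projecting period 1:
Births: 3150 * 0.087 = 274  |  1650 * 0.402 = 663 — total 937
10–19: 3400 * 0.976 = 3318
20–29: 4100 * 0.97 = 3977
30–39: 3150 * 0.935 = 2945
40+: 1650 * 0.932 + 2850 * 0.583 = 1538 + 1662 = 3200
Giving 937 / 3318 / 3977 / 2945 / 3200.
After projecting period 2:
Births: 3977 * 0.087 = 346  |  2945 * 0.402 = 1184 — total 1530
10–19: 937 * 0.976 = 915
20–29: 3318 * 0.97 = 3218
30–39: 3977 * 0.935 = 3718
40+: 2945 * 0.932 + 3200 * 0.583 = 2745 + 1866 = 4611
Giving 1530 / 915 / 3218 / 3718 / 4611.
After projecting period 3:
Births: 3218 * 0.087 = 280  |  3718 * 0.402 = 1495 — total 1775
10–19: 1530 * 0.976 = 1493
20–29: 915 * 0.97 = 888
30–39: 3218 * 0.935 = 3009
40+: 3718 * 0.932 + 4611 * 0.583 = 3465 + 2688 = 6153
Giving 1775 / 1493 / 888 / 3009 / 6153.
Dependents (band 0–9 + band 40+) = 1775 + 6153 = 7928; working-age = 5390; ratio = 7928/5390 × 100 = 147.1

147.1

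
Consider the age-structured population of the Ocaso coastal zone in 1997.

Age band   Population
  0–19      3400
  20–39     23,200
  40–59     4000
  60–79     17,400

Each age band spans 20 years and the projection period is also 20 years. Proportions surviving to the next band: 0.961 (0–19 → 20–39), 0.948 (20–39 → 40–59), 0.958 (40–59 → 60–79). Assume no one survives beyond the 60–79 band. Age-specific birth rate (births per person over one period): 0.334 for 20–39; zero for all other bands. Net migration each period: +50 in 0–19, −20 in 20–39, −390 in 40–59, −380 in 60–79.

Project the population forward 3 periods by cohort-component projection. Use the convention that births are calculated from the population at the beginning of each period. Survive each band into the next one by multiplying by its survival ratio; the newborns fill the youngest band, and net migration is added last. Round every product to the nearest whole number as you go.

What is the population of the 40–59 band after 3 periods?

Numbering the groups 1..4 from youngest to oldest:
Period 1.
Births: 23200 × 0.334 = 7749
Group 2: 3400 × 0.961 = 3267
Group 3: 23200 × 0.948 = 21994
Group 4: 4000 × 0.958 = 3832
Net migration: Group 1 + 50 → 7799; Group 2 − 20 → 3247; Group 3 − 390 → 21604; Group 4 − 380 → 3452
Giving 7799 / 3247 / 21604 / 3452.
Period 2.
Births: 3247 × 0.334 = 1084
Group 2: 7799 × 0.961 = 7495
Group 3: 3247 × 0.948 = 3078
Group 4: 21604 × 0.958 = 20697
Net migration: Group 1 + 50 → 1134; Group 2 − 20 → 7475; Group 3 − 390 → 2688; Group 4 − 380 → 20317
Giving 1134 / 7475 / 2688 / 20317.
Period 3.
Births: 7475 × 0.334 = 2497
Group 2: 1134 × 0.961 = 1090
Group 3: 7475 × 0.948 = 7086
Group 4: 2688 × 0.958 = 2575
Net migration: Group 1 + 50 → 2547; Group 2 − 20 → 1070; Group 3 − 390 → 6696; Group 4 − 380 → 2195
Giving 2547 / 1070 / 6696 / 2195.

6696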